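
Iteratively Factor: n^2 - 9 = (n + 3)*(n - 3)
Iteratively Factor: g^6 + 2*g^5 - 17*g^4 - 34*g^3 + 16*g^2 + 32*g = (g + 1)*(g^5 + g^4 - 18*g^3 - 16*g^2 + 32*g) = g*(g + 1)*(g^4 + g^3 - 18*g^2 - 16*g + 32) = g*(g - 4)*(g + 1)*(g^3 + 5*g^2 + 2*g - 8) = g*(g - 4)*(g + 1)*(g + 4)*(g^2 + g - 2) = g*(g - 4)*(g + 1)*(g + 2)*(g + 4)*(g - 1)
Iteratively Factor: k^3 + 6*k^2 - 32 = (k + 4)*(k^2 + 2*k - 8) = (k + 4)^2*(k - 2)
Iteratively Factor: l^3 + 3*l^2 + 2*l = (l)*(l^2 + 3*l + 2) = l*(l + 1)*(l + 2)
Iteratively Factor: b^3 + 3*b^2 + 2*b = (b + 2)*(b^2 + b) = b*(b + 2)*(b + 1)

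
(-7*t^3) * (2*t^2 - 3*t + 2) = -14*t^5 + 21*t^4 - 14*t^3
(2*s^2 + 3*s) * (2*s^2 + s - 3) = 4*s^4 + 8*s^3 - 3*s^2 - 9*s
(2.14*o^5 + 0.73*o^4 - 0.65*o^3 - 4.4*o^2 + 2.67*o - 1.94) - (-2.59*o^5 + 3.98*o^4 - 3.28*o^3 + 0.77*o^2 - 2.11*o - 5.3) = 4.73*o^5 - 3.25*o^4 + 2.63*o^3 - 5.17*o^2 + 4.78*o + 3.36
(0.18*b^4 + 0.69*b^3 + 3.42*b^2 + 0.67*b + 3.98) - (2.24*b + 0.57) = 0.18*b^4 + 0.69*b^3 + 3.42*b^2 - 1.57*b + 3.41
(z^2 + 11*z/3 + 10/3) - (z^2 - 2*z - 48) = 17*z/3 + 154/3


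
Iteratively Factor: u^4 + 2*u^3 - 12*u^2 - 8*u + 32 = (u + 2)*(u^3 - 12*u + 16) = (u - 2)*(u + 2)*(u^2 + 2*u - 8) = (u - 2)*(u + 2)*(u + 4)*(u - 2)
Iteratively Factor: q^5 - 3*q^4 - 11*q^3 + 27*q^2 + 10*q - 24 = (q + 3)*(q^4 - 6*q^3 + 7*q^2 + 6*q - 8) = (q - 1)*(q + 3)*(q^3 - 5*q^2 + 2*q + 8) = (q - 4)*(q - 1)*(q + 3)*(q^2 - q - 2) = (q - 4)*(q - 2)*(q - 1)*(q + 3)*(q + 1)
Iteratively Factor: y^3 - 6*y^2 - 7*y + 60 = (y + 3)*(y^2 - 9*y + 20) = (y - 5)*(y + 3)*(y - 4)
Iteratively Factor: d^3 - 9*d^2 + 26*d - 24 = (d - 3)*(d^2 - 6*d + 8) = (d - 3)*(d - 2)*(d - 4)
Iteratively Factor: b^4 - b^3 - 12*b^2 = (b)*(b^3 - b^2 - 12*b) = b*(b - 4)*(b^2 + 3*b) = b^2*(b - 4)*(b + 3)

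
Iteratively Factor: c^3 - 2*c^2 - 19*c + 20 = (c - 1)*(c^2 - c - 20) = (c - 1)*(c + 4)*(c - 5)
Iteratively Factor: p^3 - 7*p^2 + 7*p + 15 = (p - 5)*(p^2 - 2*p - 3) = (p - 5)*(p + 1)*(p - 3)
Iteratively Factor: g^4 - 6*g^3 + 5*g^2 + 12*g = (g - 4)*(g^3 - 2*g^2 - 3*g) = (g - 4)*(g - 3)*(g^2 + g) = g*(g - 4)*(g - 3)*(g + 1)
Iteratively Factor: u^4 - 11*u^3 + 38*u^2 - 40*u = (u - 2)*(u^3 - 9*u^2 + 20*u) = (u - 5)*(u - 2)*(u^2 - 4*u) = (u - 5)*(u - 4)*(u - 2)*(u)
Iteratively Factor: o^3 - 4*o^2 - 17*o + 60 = (o + 4)*(o^2 - 8*o + 15) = (o - 5)*(o + 4)*(o - 3)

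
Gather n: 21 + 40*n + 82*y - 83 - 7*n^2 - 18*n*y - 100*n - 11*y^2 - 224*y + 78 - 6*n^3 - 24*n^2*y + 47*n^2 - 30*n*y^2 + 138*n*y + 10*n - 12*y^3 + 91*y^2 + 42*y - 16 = -6*n^3 + n^2*(40 - 24*y) + n*(-30*y^2 + 120*y - 50) - 12*y^3 + 80*y^2 - 100*y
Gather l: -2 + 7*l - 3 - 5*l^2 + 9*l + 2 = -5*l^2 + 16*l - 3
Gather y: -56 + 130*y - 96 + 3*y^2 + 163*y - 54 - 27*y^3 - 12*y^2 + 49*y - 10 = -27*y^3 - 9*y^2 + 342*y - 216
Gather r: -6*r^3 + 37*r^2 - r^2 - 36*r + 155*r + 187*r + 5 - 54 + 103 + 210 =-6*r^3 + 36*r^2 + 306*r + 264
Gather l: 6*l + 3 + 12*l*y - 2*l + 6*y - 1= l*(12*y + 4) + 6*y + 2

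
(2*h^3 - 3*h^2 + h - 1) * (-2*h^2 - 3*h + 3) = -4*h^5 + 13*h^3 - 10*h^2 + 6*h - 3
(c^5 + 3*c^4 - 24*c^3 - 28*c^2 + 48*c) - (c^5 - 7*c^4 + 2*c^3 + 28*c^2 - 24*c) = 10*c^4 - 26*c^3 - 56*c^2 + 72*c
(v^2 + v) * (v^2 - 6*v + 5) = v^4 - 5*v^3 - v^2 + 5*v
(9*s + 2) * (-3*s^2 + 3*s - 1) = -27*s^3 + 21*s^2 - 3*s - 2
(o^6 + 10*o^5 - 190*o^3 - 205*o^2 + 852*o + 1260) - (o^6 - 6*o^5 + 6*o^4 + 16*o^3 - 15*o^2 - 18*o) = 16*o^5 - 6*o^4 - 206*o^3 - 190*o^2 + 870*o + 1260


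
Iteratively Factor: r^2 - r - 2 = (r - 2)*(r + 1)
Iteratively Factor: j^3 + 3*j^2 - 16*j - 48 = (j + 4)*(j^2 - j - 12) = (j - 4)*(j + 4)*(j + 3)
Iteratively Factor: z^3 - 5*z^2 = (z)*(z^2 - 5*z) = z*(z - 5)*(z)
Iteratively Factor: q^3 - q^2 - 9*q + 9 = (q - 1)*(q^2 - 9) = (q - 1)*(q + 3)*(q - 3)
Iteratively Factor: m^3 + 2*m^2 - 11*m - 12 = (m - 3)*(m^2 + 5*m + 4) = (m - 3)*(m + 4)*(m + 1)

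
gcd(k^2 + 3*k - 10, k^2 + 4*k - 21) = 1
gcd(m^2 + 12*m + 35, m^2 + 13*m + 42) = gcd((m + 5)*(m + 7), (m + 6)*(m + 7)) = m + 7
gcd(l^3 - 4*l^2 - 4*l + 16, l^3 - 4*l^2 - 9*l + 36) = l - 4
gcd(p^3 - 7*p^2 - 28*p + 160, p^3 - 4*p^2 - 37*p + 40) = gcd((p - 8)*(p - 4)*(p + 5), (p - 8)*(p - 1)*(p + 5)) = p^2 - 3*p - 40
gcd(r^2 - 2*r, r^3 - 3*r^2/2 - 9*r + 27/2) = 1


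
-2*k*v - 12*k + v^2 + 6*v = (-2*k + v)*(v + 6)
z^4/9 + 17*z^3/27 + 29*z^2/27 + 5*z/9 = z*(z/3 + 1/3)*(z/3 + 1)*(z + 5/3)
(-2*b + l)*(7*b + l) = -14*b^2 + 5*b*l + l^2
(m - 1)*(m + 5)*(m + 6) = m^3 + 10*m^2 + 19*m - 30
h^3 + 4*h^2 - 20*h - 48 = (h - 4)*(h + 2)*(h + 6)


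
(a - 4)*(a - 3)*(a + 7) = a^3 - 37*a + 84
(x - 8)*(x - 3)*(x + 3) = x^3 - 8*x^2 - 9*x + 72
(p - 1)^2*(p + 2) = p^3 - 3*p + 2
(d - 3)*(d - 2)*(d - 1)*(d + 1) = d^4 - 5*d^3 + 5*d^2 + 5*d - 6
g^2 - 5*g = g*(g - 5)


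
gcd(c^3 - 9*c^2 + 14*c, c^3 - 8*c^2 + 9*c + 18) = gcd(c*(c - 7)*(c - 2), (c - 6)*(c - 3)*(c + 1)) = 1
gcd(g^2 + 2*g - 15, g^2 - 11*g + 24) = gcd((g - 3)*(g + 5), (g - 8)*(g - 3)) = g - 3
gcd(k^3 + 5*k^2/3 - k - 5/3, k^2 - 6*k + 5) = k - 1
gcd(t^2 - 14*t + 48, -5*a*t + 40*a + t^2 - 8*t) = t - 8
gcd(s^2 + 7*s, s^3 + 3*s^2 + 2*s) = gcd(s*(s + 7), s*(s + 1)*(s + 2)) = s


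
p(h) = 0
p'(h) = 0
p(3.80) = 0.00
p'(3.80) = 0.00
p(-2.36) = 0.00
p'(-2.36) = 0.00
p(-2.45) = 0.00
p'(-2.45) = 0.00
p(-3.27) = 0.00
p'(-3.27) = 0.00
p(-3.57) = 0.00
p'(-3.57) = 0.00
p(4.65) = 0.00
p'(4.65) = 0.00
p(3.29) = 0.00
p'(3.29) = 0.00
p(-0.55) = 0.00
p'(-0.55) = 0.00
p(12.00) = 0.00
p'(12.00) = 0.00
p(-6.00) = 0.00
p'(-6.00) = 0.00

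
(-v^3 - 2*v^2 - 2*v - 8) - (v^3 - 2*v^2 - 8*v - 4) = -2*v^3 + 6*v - 4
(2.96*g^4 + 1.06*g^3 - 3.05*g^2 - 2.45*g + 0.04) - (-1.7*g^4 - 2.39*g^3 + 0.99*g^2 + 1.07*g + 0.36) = 4.66*g^4 + 3.45*g^3 - 4.04*g^2 - 3.52*g - 0.32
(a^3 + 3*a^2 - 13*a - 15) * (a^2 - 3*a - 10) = a^5 - 32*a^3 - 6*a^2 + 175*a + 150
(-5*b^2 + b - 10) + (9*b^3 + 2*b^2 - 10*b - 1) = 9*b^3 - 3*b^2 - 9*b - 11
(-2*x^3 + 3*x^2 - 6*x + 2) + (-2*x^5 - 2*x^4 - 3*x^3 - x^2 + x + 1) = -2*x^5 - 2*x^4 - 5*x^3 + 2*x^2 - 5*x + 3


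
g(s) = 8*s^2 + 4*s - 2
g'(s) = 16*s + 4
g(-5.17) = 191.15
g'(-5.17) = -78.72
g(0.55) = 2.62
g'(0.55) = 12.80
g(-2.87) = 52.42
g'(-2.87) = -41.92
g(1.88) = 33.80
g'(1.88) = 34.08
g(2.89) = 76.38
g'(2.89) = 50.24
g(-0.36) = -2.40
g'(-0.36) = -1.76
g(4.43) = 172.72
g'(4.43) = 74.88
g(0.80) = 6.32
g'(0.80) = 16.80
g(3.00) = 82.00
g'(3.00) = 52.00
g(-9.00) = 610.00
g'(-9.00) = -140.00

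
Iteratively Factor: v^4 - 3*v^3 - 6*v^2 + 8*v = (v - 1)*(v^3 - 2*v^2 - 8*v) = (v - 4)*(v - 1)*(v^2 + 2*v) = (v - 4)*(v - 1)*(v + 2)*(v)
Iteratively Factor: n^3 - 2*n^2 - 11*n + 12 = (n - 1)*(n^2 - n - 12) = (n - 1)*(n + 3)*(n - 4)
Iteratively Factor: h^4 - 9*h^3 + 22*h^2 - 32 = (h + 1)*(h^3 - 10*h^2 + 32*h - 32) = (h - 4)*(h + 1)*(h^2 - 6*h + 8) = (h - 4)^2*(h + 1)*(h - 2)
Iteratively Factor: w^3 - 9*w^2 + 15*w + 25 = (w + 1)*(w^2 - 10*w + 25) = (w - 5)*(w + 1)*(w - 5)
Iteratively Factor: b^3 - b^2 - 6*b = (b + 2)*(b^2 - 3*b) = b*(b + 2)*(b - 3)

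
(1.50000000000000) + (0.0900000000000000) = 1.59000000000000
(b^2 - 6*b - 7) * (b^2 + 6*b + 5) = b^4 - 38*b^2 - 72*b - 35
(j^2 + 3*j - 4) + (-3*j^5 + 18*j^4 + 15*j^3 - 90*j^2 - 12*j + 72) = -3*j^5 + 18*j^4 + 15*j^3 - 89*j^2 - 9*j + 68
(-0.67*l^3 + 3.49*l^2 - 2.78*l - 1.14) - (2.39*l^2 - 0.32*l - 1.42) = -0.67*l^3 + 1.1*l^2 - 2.46*l + 0.28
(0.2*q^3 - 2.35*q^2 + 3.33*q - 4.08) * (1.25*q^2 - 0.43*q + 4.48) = 0.25*q^5 - 3.0235*q^4 + 6.069*q^3 - 17.0599*q^2 + 16.6728*q - 18.2784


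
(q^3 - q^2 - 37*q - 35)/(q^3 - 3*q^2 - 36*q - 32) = (q^2 - 2*q - 35)/(q^2 - 4*q - 32)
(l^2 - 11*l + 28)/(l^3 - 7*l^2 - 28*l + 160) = (l - 7)/(l^2 - 3*l - 40)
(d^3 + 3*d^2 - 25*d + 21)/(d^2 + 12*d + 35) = (d^2 - 4*d + 3)/(d + 5)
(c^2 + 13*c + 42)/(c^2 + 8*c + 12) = (c + 7)/(c + 2)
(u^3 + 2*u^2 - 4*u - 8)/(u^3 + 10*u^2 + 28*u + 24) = (u - 2)/(u + 6)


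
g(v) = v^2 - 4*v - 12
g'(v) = 2*v - 4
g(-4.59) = 27.43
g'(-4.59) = -13.18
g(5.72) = -2.16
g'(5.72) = 7.44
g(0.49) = -13.72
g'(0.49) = -3.02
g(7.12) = 10.21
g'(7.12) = 10.24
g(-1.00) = -7.00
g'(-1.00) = -6.00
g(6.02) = 0.16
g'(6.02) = 8.04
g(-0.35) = -10.48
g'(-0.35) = -4.70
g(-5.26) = 36.71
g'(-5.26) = -14.52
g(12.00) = 84.00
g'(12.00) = 20.00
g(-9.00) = 105.00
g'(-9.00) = -22.00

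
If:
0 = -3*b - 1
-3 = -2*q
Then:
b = -1/3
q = 3/2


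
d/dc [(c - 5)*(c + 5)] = 2*c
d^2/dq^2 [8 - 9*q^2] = -18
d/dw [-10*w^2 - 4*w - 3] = -20*w - 4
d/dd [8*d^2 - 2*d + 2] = 16*d - 2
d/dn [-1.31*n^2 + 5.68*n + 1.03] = 5.68 - 2.62*n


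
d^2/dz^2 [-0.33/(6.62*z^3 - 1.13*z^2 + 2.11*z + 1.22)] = ((13.1076*z - 0.7458)*(6.62*z^3 - 1.13*z^2 + 2.11*z + 1.22) - 0.33*(19.86*z^2 - 2.26*z + 2.11)*(39.72*z^2 - 4.52*z + 4.22))/(6.62*z^3 - 1.13*z^2 + 2.11*z + 1.22)^3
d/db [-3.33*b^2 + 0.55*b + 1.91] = 0.55 - 6.66*b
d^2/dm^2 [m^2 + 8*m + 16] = 2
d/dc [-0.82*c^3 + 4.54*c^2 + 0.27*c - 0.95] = -2.46*c^2 + 9.08*c + 0.27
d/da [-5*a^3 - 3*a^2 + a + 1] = -15*a^2 - 6*a + 1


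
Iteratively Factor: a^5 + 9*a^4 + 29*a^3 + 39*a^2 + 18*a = (a + 2)*(a^4 + 7*a^3 + 15*a^2 + 9*a) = (a + 2)*(a + 3)*(a^3 + 4*a^2 + 3*a) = a*(a + 2)*(a + 3)*(a^2 + 4*a + 3) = a*(a + 1)*(a + 2)*(a + 3)*(a + 3)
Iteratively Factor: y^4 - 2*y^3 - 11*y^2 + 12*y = (y - 1)*(y^3 - y^2 - 12*y) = y*(y - 1)*(y^2 - y - 12) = y*(y - 1)*(y + 3)*(y - 4)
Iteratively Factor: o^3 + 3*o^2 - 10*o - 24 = (o + 2)*(o^2 + o - 12) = (o - 3)*(o + 2)*(o + 4)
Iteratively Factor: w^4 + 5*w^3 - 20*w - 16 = (w - 2)*(w^3 + 7*w^2 + 14*w + 8) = (w - 2)*(w + 2)*(w^2 + 5*w + 4) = (w - 2)*(w + 1)*(w + 2)*(w + 4)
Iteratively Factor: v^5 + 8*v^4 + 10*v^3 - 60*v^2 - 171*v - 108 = (v - 3)*(v^4 + 11*v^3 + 43*v^2 + 69*v + 36) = (v - 3)*(v + 3)*(v^3 + 8*v^2 + 19*v + 12) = (v - 3)*(v + 3)*(v + 4)*(v^2 + 4*v + 3) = (v - 3)*(v + 3)^2*(v + 4)*(v + 1)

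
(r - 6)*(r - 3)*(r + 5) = r^3 - 4*r^2 - 27*r + 90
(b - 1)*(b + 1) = b^2 - 1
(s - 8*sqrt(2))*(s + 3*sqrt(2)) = s^2 - 5*sqrt(2)*s - 48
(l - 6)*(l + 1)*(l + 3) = l^3 - 2*l^2 - 21*l - 18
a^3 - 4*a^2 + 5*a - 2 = (a - 2)*(a - 1)^2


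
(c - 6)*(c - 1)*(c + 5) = c^3 - 2*c^2 - 29*c + 30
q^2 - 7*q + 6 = (q - 6)*(q - 1)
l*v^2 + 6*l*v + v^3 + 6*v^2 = v*(l + v)*(v + 6)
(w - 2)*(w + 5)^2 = w^3 + 8*w^2 + 5*w - 50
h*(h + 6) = h^2 + 6*h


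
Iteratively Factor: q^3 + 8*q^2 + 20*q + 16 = (q + 2)*(q^2 + 6*q + 8) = (q + 2)*(q + 4)*(q + 2)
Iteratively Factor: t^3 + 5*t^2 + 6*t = (t + 2)*(t^2 + 3*t) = t*(t + 2)*(t + 3)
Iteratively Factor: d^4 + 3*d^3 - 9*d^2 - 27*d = (d + 3)*(d^3 - 9*d) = d*(d + 3)*(d^2 - 9) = d*(d - 3)*(d + 3)*(d + 3)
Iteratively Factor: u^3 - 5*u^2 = (u)*(u^2 - 5*u) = u^2*(u - 5)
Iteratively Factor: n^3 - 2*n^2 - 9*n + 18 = (n - 3)*(n^2 + n - 6) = (n - 3)*(n + 3)*(n - 2)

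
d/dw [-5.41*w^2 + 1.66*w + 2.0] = 1.66 - 10.82*w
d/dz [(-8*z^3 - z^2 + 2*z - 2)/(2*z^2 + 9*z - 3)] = (-16*z^4 - 144*z^3 + 59*z^2 + 14*z + 12)/(4*z^4 + 36*z^3 + 69*z^2 - 54*z + 9)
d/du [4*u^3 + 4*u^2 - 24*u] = 12*u^2 + 8*u - 24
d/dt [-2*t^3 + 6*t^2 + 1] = 6*t*(2 - t)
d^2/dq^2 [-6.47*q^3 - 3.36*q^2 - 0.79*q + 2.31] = -38.82*q - 6.72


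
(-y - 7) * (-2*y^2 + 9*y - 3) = 2*y^3 + 5*y^2 - 60*y + 21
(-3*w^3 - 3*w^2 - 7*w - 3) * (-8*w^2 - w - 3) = 24*w^5 + 27*w^4 + 68*w^3 + 40*w^2 + 24*w + 9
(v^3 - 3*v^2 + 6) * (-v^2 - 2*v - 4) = -v^5 + v^4 + 2*v^3 + 6*v^2 - 12*v - 24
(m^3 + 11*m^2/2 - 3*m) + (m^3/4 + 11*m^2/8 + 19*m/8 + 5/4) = 5*m^3/4 + 55*m^2/8 - 5*m/8 + 5/4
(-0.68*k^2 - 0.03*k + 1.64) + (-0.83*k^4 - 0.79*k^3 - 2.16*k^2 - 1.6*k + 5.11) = -0.83*k^4 - 0.79*k^3 - 2.84*k^2 - 1.63*k + 6.75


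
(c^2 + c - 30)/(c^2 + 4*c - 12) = (c - 5)/(c - 2)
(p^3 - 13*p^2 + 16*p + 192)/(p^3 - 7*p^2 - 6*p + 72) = (p^2 - 16*p + 64)/(p^2 - 10*p + 24)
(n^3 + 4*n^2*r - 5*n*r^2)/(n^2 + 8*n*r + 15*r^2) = n*(n - r)/(n + 3*r)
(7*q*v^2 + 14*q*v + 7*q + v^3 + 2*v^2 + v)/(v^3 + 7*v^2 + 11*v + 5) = (7*q + v)/(v + 5)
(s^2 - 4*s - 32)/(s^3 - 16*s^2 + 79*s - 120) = (s + 4)/(s^2 - 8*s + 15)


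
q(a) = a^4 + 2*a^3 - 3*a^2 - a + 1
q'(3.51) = 224.83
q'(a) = 4*a^3 + 6*a^2 - 6*a - 1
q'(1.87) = 34.92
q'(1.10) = 4.98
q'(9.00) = 3347.00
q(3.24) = 144.49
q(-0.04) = 1.04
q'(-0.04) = -0.75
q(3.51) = 198.80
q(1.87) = 13.95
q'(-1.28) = 8.12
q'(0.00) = -1.00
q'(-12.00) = -5977.00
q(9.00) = 7768.00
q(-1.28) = -4.15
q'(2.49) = 83.01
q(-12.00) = 16861.00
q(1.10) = 0.40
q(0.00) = 1.00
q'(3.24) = 178.59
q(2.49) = 49.23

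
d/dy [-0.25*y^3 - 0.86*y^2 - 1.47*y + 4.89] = -0.75*y^2 - 1.72*y - 1.47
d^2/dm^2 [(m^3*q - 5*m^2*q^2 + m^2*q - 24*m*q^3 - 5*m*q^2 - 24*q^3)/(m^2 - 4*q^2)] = 10*q^2*(4*m^3*q + m^3 + 12*m^2*q^2 + 12*m^2*q + 48*m*q^3 + 12*m*q^2 + 16*q^4 + 16*q^3)/(-m^6 + 12*m^4*q^2 - 48*m^2*q^4 + 64*q^6)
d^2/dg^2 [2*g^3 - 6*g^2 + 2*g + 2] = 12*g - 12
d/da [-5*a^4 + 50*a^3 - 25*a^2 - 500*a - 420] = -20*a^3 + 150*a^2 - 50*a - 500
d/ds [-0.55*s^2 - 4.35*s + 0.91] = -1.1*s - 4.35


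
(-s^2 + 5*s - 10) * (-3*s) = 3*s^3 - 15*s^2 + 30*s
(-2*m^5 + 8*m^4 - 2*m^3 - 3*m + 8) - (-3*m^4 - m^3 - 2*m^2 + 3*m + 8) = -2*m^5 + 11*m^4 - m^3 + 2*m^2 - 6*m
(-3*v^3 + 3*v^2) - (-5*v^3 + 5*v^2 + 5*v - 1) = 2*v^3 - 2*v^2 - 5*v + 1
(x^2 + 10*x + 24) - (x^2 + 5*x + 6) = 5*x + 18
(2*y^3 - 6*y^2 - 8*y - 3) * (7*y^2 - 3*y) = 14*y^5 - 48*y^4 - 38*y^3 + 3*y^2 + 9*y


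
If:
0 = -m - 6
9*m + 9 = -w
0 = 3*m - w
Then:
No Solution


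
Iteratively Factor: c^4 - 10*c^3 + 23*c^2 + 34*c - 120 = (c - 3)*(c^3 - 7*c^2 + 2*c + 40) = (c - 5)*(c - 3)*(c^2 - 2*c - 8) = (c - 5)*(c - 3)*(c + 2)*(c - 4)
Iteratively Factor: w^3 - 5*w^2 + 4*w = (w - 1)*(w^2 - 4*w) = w*(w - 1)*(w - 4)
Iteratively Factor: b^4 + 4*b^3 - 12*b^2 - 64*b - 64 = (b + 2)*(b^3 + 2*b^2 - 16*b - 32) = (b + 2)*(b + 4)*(b^2 - 2*b - 8) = (b - 4)*(b + 2)*(b + 4)*(b + 2)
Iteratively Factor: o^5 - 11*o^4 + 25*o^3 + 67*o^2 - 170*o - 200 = (o - 5)*(o^4 - 6*o^3 - 5*o^2 + 42*o + 40) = (o - 5)*(o - 4)*(o^3 - 2*o^2 - 13*o - 10) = (o - 5)*(o - 4)*(o + 2)*(o^2 - 4*o - 5) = (o - 5)*(o - 4)*(o + 1)*(o + 2)*(o - 5)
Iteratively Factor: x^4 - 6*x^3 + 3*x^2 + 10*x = (x - 5)*(x^3 - x^2 - 2*x) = x*(x - 5)*(x^2 - x - 2) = x*(x - 5)*(x + 1)*(x - 2)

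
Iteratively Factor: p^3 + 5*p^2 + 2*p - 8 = (p + 4)*(p^2 + p - 2) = (p + 2)*(p + 4)*(p - 1)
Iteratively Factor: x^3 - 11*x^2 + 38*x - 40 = (x - 5)*(x^2 - 6*x + 8) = (x - 5)*(x - 4)*(x - 2)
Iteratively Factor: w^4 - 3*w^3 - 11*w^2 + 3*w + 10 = (w + 1)*(w^3 - 4*w^2 - 7*w + 10) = (w + 1)*(w + 2)*(w^2 - 6*w + 5) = (w - 5)*(w + 1)*(w + 2)*(w - 1)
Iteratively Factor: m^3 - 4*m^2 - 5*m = (m - 5)*(m^2 + m) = m*(m - 5)*(m + 1)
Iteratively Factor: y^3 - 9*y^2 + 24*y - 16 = (y - 4)*(y^2 - 5*y + 4) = (y - 4)*(y - 1)*(y - 4)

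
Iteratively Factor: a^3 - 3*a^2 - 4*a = (a)*(a^2 - 3*a - 4) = a*(a + 1)*(a - 4)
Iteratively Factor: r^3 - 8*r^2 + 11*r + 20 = (r + 1)*(r^2 - 9*r + 20) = (r - 4)*(r + 1)*(r - 5)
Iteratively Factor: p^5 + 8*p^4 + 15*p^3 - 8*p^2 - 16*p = (p + 4)*(p^4 + 4*p^3 - p^2 - 4*p) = (p + 4)^2*(p^3 - p) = p*(p + 4)^2*(p^2 - 1) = p*(p - 1)*(p + 4)^2*(p + 1)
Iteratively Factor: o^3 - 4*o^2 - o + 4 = (o - 4)*(o^2 - 1) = (o - 4)*(o - 1)*(o + 1)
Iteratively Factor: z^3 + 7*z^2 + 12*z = (z)*(z^2 + 7*z + 12) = z*(z + 4)*(z + 3)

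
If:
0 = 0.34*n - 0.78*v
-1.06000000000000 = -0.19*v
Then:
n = 12.80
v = 5.58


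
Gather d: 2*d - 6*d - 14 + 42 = 28 - 4*d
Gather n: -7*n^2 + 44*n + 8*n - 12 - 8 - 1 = -7*n^2 + 52*n - 21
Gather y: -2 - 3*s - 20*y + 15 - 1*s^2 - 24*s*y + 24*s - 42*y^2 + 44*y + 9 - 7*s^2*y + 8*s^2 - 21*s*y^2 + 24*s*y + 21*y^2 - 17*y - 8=7*s^2 + 21*s + y^2*(-21*s - 21) + y*(7 - 7*s^2) + 14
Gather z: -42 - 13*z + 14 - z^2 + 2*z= -z^2 - 11*z - 28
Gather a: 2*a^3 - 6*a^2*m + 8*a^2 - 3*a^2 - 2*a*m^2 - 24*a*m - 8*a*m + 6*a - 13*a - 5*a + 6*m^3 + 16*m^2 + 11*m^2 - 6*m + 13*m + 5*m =2*a^3 + a^2*(5 - 6*m) + a*(-2*m^2 - 32*m - 12) + 6*m^3 + 27*m^2 + 12*m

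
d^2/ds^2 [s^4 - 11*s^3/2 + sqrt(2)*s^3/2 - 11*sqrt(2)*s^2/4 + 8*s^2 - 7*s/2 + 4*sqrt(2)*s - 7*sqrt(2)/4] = 12*s^2 - 33*s + 3*sqrt(2)*s - 11*sqrt(2)/2 + 16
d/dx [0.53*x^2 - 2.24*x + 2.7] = 1.06*x - 2.24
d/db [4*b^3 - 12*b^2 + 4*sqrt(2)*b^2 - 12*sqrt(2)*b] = 12*b^2 - 24*b + 8*sqrt(2)*b - 12*sqrt(2)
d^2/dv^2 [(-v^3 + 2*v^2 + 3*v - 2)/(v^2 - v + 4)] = 4*(4*v^3 - 9*v^2 - 39*v + 25)/(v^6 - 3*v^5 + 15*v^4 - 25*v^3 + 60*v^2 - 48*v + 64)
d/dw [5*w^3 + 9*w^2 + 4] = 3*w*(5*w + 6)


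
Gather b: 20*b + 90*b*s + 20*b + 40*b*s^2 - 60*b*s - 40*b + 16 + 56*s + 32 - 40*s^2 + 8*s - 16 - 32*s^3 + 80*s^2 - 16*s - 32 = b*(40*s^2 + 30*s) - 32*s^3 + 40*s^2 + 48*s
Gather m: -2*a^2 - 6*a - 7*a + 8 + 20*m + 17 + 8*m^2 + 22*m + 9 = -2*a^2 - 13*a + 8*m^2 + 42*m + 34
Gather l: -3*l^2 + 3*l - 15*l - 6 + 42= -3*l^2 - 12*l + 36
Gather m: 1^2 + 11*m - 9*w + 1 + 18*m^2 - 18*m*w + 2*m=18*m^2 + m*(13 - 18*w) - 9*w + 2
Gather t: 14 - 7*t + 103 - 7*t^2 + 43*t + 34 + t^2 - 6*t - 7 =-6*t^2 + 30*t + 144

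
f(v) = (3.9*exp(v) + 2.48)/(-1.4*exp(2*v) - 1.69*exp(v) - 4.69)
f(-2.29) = -0.59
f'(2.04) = 0.28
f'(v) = (3.9*exp(v) + 2.48)*(2.8*exp(2*v) + 1.69*exp(v))/(-1.4*exp(2*v) - 1.69*exp(v) - 4.69)^2 + 3.9*exp(v)/(-1.4*exp(2*v) - 1.69*exp(v) - 4.69) = (5.46*exp(2*v) + 6.944*exp(v) - 14.0998)*exp(v)/(1.96*exp(4*v) + 4.732*exp(3*v) + 15.9881*exp(2*v) + 15.8522*exp(v) + 21.9961)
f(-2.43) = -0.58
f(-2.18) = -0.60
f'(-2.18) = -0.06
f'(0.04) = -0.02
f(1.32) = -0.56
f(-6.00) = -0.53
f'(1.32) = 0.35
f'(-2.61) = -0.04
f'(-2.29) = -0.06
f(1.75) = -0.41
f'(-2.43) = -0.05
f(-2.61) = -0.57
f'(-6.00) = 0.00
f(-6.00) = -0.53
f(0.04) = -0.82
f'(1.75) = 0.32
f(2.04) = -0.32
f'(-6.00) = 0.00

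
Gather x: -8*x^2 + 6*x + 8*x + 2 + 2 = -8*x^2 + 14*x + 4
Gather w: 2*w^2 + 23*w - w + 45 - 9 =2*w^2 + 22*w + 36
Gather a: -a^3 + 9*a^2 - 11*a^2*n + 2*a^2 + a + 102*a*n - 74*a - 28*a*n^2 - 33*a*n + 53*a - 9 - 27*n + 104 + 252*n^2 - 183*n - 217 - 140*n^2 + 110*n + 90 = -a^3 + a^2*(11 - 11*n) + a*(-28*n^2 + 69*n - 20) + 112*n^2 - 100*n - 32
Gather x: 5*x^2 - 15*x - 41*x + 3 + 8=5*x^2 - 56*x + 11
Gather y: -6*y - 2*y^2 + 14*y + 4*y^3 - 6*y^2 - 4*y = 4*y^3 - 8*y^2 + 4*y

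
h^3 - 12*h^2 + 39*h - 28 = (h - 7)*(h - 4)*(h - 1)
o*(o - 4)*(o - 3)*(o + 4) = o^4 - 3*o^3 - 16*o^2 + 48*o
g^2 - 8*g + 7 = (g - 7)*(g - 1)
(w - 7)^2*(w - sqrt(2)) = w^3 - 14*w^2 - sqrt(2)*w^2 + 14*sqrt(2)*w + 49*w - 49*sqrt(2)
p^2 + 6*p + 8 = (p + 2)*(p + 4)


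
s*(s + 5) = s^2 + 5*s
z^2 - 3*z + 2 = (z - 2)*(z - 1)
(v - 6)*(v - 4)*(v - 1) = v^3 - 11*v^2 + 34*v - 24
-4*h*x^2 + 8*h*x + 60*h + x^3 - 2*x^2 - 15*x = (-4*h + x)*(x - 5)*(x + 3)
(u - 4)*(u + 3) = u^2 - u - 12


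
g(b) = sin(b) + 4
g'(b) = cos(b)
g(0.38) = 4.37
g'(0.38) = 0.93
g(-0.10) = 3.90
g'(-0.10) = 1.00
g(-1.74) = 3.01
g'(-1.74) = -0.17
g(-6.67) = 3.62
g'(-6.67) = 0.93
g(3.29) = 3.85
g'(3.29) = -0.99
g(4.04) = 3.22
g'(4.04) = -0.62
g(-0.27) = 3.73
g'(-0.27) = 0.96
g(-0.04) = 3.96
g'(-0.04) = 1.00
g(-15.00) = 3.35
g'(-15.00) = -0.76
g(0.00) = 4.00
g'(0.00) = 1.00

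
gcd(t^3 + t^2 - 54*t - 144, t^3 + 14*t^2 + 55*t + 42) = t + 6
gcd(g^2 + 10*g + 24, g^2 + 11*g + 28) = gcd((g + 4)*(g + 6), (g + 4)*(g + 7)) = g + 4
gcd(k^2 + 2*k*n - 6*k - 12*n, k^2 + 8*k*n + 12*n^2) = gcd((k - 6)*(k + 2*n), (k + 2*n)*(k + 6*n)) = k + 2*n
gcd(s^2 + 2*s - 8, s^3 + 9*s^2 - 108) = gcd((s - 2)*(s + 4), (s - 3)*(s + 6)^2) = 1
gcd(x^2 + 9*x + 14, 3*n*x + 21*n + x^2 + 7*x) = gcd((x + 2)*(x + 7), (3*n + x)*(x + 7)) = x + 7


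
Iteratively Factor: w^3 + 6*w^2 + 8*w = (w + 4)*(w^2 + 2*w) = w*(w + 4)*(w + 2)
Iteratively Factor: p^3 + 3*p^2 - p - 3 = (p - 1)*(p^2 + 4*p + 3) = (p - 1)*(p + 3)*(p + 1)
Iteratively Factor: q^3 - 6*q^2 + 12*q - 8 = (q - 2)*(q^2 - 4*q + 4) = (q - 2)^2*(q - 2)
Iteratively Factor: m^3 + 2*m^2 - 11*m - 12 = (m + 1)*(m^2 + m - 12) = (m - 3)*(m + 1)*(m + 4)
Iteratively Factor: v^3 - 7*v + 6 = (v - 1)*(v^2 + v - 6) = (v - 1)*(v + 3)*(v - 2)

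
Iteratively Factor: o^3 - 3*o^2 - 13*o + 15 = (o - 1)*(o^2 - 2*o - 15) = (o - 1)*(o + 3)*(o - 5)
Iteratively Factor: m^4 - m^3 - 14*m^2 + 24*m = (m + 4)*(m^3 - 5*m^2 + 6*m) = m*(m + 4)*(m^2 - 5*m + 6) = m*(m - 3)*(m + 4)*(m - 2)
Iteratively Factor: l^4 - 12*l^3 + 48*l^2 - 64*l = (l - 4)*(l^3 - 8*l^2 + 16*l) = l*(l - 4)*(l^2 - 8*l + 16) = l*(l - 4)^2*(l - 4)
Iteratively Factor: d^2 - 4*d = (d - 4)*(d)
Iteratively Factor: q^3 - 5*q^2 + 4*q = (q - 1)*(q^2 - 4*q) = (q - 4)*(q - 1)*(q)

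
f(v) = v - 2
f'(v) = 1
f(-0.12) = -2.12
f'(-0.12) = 1.00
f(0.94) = -1.06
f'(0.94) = 1.00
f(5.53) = 3.53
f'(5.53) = 1.00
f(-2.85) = -4.85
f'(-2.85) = 1.00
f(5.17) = 3.17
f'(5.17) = 1.00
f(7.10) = 5.10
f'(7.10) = 1.00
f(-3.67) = -5.67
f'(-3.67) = 1.00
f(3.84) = 1.84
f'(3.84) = 1.00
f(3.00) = 1.00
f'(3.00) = 1.00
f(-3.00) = -5.00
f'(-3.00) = 1.00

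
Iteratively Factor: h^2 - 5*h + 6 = (h - 2)*(h - 3)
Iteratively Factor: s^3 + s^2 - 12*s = (s + 4)*(s^2 - 3*s) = (s - 3)*(s + 4)*(s)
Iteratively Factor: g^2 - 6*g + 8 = (g - 4)*(g - 2)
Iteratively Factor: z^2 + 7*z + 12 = (z + 3)*(z + 4)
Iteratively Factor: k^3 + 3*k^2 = (k)*(k^2 + 3*k) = k^2*(k + 3)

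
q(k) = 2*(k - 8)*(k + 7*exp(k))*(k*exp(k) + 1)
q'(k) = 2*(k - 8)*(k + 7*exp(k))*(k*exp(k) + exp(k)) + 2*(k - 8)*(k*exp(k) + 1)*(7*exp(k) + 1) + 2*(k + 7*exp(k))*(k*exp(k) + 1)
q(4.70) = -2646011.21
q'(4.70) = -5034340.51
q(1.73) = -5560.24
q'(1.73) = -12533.62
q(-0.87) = -23.25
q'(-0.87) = -43.71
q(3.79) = -445516.64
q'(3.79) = -895459.54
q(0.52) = -344.79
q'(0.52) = -782.38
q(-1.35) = -5.65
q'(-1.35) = -32.82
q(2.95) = -79193.95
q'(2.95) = -166573.00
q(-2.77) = 41.50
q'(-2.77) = -35.03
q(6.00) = -27412218.71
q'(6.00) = -45625393.06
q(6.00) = -27412218.71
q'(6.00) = -45625393.06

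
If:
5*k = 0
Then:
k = 0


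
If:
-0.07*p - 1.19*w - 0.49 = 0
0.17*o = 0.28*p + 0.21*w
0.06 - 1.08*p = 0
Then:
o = -0.42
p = 0.06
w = -0.42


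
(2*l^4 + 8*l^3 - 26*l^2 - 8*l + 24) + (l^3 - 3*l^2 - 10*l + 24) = 2*l^4 + 9*l^3 - 29*l^2 - 18*l + 48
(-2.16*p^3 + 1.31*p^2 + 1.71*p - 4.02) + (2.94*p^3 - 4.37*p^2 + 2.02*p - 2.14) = 0.78*p^3 - 3.06*p^2 + 3.73*p - 6.16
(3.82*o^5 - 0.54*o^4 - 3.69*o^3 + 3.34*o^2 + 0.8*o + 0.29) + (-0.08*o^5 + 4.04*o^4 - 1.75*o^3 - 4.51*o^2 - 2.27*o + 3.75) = 3.74*o^5 + 3.5*o^4 - 5.44*o^3 - 1.17*o^2 - 1.47*o + 4.04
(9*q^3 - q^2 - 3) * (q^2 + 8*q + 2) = 9*q^5 + 71*q^4 + 10*q^3 - 5*q^2 - 24*q - 6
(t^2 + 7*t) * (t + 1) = t^3 + 8*t^2 + 7*t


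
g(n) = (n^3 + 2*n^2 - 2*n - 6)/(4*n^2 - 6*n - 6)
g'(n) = (6 - 8*n)*(n^3 + 2*n^2 - 2*n - 6)/(4*n^2 - 6*n - 6)^2 + (3*n^2 + 4*n - 2)/(4*n^2 - 6*n - 6)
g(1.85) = -1.02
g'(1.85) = -7.23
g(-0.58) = 3.71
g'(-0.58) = -30.83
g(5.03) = 2.49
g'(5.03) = 0.14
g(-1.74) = -0.10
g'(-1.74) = -0.12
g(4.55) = 2.43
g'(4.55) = 0.09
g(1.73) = -0.39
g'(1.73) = -3.84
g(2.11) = -9.49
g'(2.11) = -144.44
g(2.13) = -13.41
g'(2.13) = -265.85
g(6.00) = 2.65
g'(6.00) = 0.18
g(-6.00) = -0.79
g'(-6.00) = 0.23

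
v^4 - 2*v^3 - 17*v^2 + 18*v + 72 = (v - 4)*(v - 3)*(v + 2)*(v + 3)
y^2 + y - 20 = (y - 4)*(y + 5)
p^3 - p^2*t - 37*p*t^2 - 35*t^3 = (p - 7*t)*(p + t)*(p + 5*t)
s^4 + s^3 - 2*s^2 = s^2*(s - 1)*(s + 2)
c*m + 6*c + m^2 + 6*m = (c + m)*(m + 6)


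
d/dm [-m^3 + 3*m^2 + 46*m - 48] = -3*m^2 + 6*m + 46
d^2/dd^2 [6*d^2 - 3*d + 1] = 12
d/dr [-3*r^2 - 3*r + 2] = -6*r - 3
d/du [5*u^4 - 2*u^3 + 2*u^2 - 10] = 2*u*(10*u^2 - 3*u + 2)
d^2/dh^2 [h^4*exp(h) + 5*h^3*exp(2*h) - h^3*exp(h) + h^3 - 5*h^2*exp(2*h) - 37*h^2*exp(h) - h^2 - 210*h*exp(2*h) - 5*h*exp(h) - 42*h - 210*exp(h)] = h^4*exp(h) + 20*h^3*exp(2*h) + 7*h^3*exp(h) + 40*h^2*exp(2*h) - 31*h^2*exp(h) - 850*h*exp(2*h) - 159*h*exp(h) + 6*h - 850*exp(2*h) - 294*exp(h) - 2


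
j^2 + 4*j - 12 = (j - 2)*(j + 6)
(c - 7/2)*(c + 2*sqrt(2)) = c^2 - 7*c/2 + 2*sqrt(2)*c - 7*sqrt(2)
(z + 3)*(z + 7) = z^2 + 10*z + 21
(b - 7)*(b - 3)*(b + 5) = b^3 - 5*b^2 - 29*b + 105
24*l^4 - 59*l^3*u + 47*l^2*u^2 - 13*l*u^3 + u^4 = (-8*l + u)*(-3*l + u)*(-l + u)^2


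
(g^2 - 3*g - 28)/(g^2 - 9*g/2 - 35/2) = 2*(g + 4)/(2*g + 5)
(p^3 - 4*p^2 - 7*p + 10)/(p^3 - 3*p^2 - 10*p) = (p - 1)/p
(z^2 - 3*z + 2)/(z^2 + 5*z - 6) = (z - 2)/(z + 6)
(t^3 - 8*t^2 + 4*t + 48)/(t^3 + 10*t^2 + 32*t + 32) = (t^2 - 10*t + 24)/(t^2 + 8*t + 16)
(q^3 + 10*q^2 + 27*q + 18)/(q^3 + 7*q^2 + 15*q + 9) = (q + 6)/(q + 3)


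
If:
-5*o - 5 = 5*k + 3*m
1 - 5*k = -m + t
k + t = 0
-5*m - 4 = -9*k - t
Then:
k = 1/12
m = -2/3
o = -41/60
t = -1/12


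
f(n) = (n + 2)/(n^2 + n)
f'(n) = (-2*n - 1)*(n + 2)/(n^2 + n)^2 + 1/(n^2 + n)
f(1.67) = 0.82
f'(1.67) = -0.58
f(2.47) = 0.52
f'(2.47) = -0.24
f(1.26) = 1.14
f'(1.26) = -1.06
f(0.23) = 7.88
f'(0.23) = -37.15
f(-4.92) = -0.15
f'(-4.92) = -0.02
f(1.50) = 0.93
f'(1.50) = -0.73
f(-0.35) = -7.25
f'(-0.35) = -13.96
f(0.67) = 2.39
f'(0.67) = -4.10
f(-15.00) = -0.06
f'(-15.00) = 0.00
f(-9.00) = -0.10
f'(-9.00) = -0.00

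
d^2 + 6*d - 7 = (d - 1)*(d + 7)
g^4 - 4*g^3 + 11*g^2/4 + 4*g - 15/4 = (g - 5/2)*(g - 3/2)*(g - 1)*(g + 1)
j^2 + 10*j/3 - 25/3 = (j - 5/3)*(j + 5)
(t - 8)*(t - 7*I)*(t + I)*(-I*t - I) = -I*t^4 - 6*t^3 + 7*I*t^3 + 42*t^2 + I*t^2 + 48*t + 49*I*t + 56*I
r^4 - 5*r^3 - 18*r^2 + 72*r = r*(r - 6)*(r - 3)*(r + 4)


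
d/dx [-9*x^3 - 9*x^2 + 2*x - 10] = -27*x^2 - 18*x + 2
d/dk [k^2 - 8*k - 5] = 2*k - 8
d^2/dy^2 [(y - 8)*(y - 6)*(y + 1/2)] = 6*y - 27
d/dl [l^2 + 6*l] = 2*l + 6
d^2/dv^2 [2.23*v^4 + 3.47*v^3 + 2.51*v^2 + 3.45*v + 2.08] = 26.76*v^2 + 20.82*v + 5.02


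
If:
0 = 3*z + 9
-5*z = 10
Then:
No Solution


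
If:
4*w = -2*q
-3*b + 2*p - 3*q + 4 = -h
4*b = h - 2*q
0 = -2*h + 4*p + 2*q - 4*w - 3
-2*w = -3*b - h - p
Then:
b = -23/32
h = 15/16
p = -11/16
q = 61/32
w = -61/64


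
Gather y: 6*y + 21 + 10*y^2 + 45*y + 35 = 10*y^2 + 51*y + 56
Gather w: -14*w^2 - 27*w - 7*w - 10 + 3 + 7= -14*w^2 - 34*w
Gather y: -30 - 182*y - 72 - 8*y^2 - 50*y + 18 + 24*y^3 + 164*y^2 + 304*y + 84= 24*y^3 + 156*y^2 + 72*y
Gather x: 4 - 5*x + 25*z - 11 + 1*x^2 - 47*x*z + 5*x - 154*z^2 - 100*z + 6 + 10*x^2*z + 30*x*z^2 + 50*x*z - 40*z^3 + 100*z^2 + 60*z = x^2*(10*z + 1) + x*(30*z^2 + 3*z) - 40*z^3 - 54*z^2 - 15*z - 1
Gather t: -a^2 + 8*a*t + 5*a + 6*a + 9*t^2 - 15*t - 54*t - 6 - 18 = -a^2 + 11*a + 9*t^2 + t*(8*a - 69) - 24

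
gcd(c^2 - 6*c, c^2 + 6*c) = c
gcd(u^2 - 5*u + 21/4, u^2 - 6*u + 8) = 1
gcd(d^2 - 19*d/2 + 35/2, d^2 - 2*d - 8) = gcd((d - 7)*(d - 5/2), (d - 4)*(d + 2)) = 1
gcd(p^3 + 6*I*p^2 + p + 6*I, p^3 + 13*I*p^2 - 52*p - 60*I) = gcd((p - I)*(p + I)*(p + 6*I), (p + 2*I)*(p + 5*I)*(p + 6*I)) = p + 6*I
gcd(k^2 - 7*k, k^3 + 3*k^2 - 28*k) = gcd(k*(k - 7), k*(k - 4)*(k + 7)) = k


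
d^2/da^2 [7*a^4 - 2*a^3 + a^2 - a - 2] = 84*a^2 - 12*a + 2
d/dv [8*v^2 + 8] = 16*v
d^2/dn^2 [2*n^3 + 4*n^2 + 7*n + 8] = 12*n + 8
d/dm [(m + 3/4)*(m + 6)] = 2*m + 27/4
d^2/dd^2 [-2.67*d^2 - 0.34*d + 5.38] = -5.34000000000000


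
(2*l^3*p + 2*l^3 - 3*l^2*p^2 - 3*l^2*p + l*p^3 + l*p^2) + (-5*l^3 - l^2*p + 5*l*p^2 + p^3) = 2*l^3*p - 3*l^3 - 3*l^2*p^2 - 4*l^2*p + l*p^3 + 6*l*p^2 + p^3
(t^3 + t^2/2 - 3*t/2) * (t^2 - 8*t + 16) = t^5 - 15*t^4/2 + 21*t^3/2 + 20*t^2 - 24*t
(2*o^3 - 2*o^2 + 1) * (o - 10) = 2*o^4 - 22*o^3 + 20*o^2 + o - 10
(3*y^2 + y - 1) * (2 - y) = -3*y^3 + 5*y^2 + 3*y - 2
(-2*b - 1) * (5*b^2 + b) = -10*b^3 - 7*b^2 - b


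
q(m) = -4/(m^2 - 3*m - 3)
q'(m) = -4*(3 - 2*m)/(m^2 - 3*m - 3)^2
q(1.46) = 0.76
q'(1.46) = -0.01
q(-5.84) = -0.08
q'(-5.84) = -0.02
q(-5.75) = -0.08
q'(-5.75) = -0.03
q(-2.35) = -0.42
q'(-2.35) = -0.34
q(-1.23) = -1.82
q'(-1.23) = -4.50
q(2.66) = 1.02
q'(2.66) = 0.61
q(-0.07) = 1.44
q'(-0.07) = -1.62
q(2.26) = 0.86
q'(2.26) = 0.28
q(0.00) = 1.33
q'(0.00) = -1.33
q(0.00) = 1.33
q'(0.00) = -1.33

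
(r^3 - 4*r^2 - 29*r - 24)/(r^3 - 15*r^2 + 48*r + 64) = (r + 3)/(r - 8)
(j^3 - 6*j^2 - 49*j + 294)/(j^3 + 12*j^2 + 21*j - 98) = (j^2 - 13*j + 42)/(j^2 + 5*j - 14)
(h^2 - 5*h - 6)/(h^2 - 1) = (h - 6)/(h - 1)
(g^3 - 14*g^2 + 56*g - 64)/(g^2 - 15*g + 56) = (g^2 - 6*g + 8)/(g - 7)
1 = 1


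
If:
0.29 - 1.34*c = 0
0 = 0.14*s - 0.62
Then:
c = 0.22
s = 4.43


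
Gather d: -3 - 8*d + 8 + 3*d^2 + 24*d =3*d^2 + 16*d + 5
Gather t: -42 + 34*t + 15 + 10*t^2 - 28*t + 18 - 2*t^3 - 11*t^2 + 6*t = -2*t^3 - t^2 + 12*t - 9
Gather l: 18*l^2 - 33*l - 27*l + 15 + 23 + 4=18*l^2 - 60*l + 42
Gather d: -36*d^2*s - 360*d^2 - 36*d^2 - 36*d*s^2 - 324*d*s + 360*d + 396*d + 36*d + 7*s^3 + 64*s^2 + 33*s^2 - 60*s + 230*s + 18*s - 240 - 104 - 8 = d^2*(-36*s - 396) + d*(-36*s^2 - 324*s + 792) + 7*s^3 + 97*s^2 + 188*s - 352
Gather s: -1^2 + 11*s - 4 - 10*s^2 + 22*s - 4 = -10*s^2 + 33*s - 9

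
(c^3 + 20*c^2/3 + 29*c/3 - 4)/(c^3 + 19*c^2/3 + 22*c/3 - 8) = (3*c - 1)/(3*c - 2)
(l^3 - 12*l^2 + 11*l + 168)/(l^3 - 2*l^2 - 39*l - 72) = (l - 7)/(l + 3)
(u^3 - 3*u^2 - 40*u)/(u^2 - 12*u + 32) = u*(u + 5)/(u - 4)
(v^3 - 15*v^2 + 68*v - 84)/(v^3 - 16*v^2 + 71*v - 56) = (v^2 - 8*v + 12)/(v^2 - 9*v + 8)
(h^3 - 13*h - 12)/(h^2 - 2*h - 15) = (h^2 - 3*h - 4)/(h - 5)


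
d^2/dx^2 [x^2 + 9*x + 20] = 2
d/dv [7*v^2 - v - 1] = 14*v - 1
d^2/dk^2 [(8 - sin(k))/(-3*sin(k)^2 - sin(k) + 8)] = (-9*sin(k)^5 + 291*sin(k)^4 - 54*sin(k)^3 + 336*sin(k)^2 - 384)/(3*sin(k)^2 + sin(k) - 8)^3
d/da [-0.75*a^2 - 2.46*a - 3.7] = -1.5*a - 2.46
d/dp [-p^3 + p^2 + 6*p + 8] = -3*p^2 + 2*p + 6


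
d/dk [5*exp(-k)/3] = -5*exp(-k)/3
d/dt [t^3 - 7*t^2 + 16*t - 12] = 3*t^2 - 14*t + 16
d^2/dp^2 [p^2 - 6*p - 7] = 2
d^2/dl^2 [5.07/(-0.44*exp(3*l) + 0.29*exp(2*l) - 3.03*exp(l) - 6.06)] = (-5.07*(1.32*exp(2*l) - 0.58*exp(l) + 3.03)*(2.64*exp(2*l) - 1.16*exp(l) + 6.06)*exp(l) + (20.0772*exp(2*l) - 5.8812*exp(l) + 15.3621)*(0.44*exp(3*l) - 0.29*exp(2*l) + 3.03*exp(l) + 6.06))*exp(l)/(0.44*exp(3*l) - 0.29*exp(2*l) + 3.03*exp(l) + 6.06)^3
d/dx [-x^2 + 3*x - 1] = 3 - 2*x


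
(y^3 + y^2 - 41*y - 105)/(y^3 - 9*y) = (y^2 - 2*y - 35)/(y*(y - 3))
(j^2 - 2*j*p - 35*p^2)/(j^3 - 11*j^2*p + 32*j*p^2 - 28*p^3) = (j + 5*p)/(j^2 - 4*j*p + 4*p^2)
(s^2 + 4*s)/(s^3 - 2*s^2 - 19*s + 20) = s/(s^2 - 6*s + 5)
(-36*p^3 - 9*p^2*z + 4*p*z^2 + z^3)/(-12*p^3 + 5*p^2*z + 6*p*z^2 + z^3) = (-3*p + z)/(-p + z)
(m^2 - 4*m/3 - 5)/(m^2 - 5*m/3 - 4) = (3*m + 5)/(3*m + 4)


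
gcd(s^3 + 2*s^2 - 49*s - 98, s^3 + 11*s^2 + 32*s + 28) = s^2 + 9*s + 14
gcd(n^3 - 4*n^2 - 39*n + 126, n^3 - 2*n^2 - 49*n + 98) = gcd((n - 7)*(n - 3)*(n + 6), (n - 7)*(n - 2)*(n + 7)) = n - 7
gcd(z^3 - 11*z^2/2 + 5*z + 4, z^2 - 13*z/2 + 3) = 1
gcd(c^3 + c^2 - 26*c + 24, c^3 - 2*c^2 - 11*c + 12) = c^2 - 5*c + 4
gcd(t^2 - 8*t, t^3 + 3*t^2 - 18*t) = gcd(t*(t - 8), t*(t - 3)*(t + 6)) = t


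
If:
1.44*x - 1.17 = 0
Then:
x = 0.81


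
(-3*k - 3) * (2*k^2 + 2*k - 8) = -6*k^3 - 12*k^2 + 18*k + 24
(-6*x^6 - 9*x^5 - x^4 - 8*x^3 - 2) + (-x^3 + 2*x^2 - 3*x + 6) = -6*x^6 - 9*x^5 - x^4 - 9*x^3 + 2*x^2 - 3*x + 4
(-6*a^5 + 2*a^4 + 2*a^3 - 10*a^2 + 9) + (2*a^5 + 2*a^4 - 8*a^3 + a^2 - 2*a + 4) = -4*a^5 + 4*a^4 - 6*a^3 - 9*a^2 - 2*a + 13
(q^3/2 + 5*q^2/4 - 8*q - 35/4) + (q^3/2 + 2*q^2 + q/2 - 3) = q^3 + 13*q^2/4 - 15*q/2 - 47/4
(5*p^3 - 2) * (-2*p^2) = -10*p^5 + 4*p^2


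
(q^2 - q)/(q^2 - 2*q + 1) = q/(q - 1)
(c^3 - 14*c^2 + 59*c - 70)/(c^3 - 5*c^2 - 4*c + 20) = (c - 7)/(c + 2)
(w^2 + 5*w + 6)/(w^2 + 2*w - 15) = (w^2 + 5*w + 6)/(w^2 + 2*w - 15)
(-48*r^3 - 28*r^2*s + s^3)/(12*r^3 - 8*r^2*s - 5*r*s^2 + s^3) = (-4*r - s)/(r - s)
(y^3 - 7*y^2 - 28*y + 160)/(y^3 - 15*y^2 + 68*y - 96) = (y + 5)/(y - 3)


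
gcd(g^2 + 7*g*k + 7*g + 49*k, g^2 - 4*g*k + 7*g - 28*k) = g + 7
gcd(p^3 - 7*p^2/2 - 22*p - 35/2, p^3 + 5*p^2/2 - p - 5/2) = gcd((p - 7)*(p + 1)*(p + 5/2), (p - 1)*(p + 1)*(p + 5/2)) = p^2 + 7*p/2 + 5/2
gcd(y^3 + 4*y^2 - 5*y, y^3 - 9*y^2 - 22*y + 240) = y + 5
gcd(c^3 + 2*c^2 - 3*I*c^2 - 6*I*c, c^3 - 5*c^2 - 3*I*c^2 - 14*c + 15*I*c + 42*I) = c^2 + c*(2 - 3*I) - 6*I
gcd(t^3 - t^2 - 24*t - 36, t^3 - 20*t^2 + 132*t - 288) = t - 6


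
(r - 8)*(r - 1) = r^2 - 9*r + 8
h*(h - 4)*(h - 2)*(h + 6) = h^4 - 28*h^2 + 48*h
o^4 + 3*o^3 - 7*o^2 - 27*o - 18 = (o - 3)*(o + 1)*(o + 2)*(o + 3)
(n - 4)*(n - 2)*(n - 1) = n^3 - 7*n^2 + 14*n - 8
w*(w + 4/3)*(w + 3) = w^3 + 13*w^2/3 + 4*w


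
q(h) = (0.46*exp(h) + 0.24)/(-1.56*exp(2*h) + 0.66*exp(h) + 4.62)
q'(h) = (0.46*exp(h) + 0.24)*(3.12*exp(2*h) - 0.66*exp(h))/(-1.56*exp(2*h) + 0.66*exp(h) + 4.62)^2 + 0.46*exp(h)/(-1.56*exp(2*h) + 0.66*exp(h) + 4.62)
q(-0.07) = 0.17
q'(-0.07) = 0.20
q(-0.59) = 0.11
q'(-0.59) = 0.07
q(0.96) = -0.34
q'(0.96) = 1.25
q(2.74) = -0.02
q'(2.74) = 0.02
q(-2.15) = 0.06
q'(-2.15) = 0.01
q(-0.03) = 0.18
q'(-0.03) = 0.23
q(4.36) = -0.00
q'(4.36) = 0.00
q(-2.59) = 0.06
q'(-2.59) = 0.01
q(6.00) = 0.00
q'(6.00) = 0.00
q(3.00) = -0.02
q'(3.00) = 0.02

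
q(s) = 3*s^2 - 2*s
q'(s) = 6*s - 2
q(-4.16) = 60.24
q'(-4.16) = -26.96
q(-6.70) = 148.07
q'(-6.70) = -42.20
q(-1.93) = 15.03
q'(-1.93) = -13.58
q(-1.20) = 6.72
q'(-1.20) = -9.20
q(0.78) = 0.27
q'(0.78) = 2.68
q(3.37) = 27.33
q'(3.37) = 18.22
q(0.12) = -0.20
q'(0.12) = -1.28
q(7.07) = 135.81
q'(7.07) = 40.42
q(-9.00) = 261.00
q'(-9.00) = -56.00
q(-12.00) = 456.00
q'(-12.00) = -74.00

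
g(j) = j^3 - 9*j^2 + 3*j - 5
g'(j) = 3*j^2 - 18*j + 3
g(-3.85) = -207.02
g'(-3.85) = 116.77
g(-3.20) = -139.53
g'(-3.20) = 91.32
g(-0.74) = -12.55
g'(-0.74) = 17.96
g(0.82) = -8.04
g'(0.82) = -9.74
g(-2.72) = -99.87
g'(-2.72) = 74.16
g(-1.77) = -44.05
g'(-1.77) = 44.26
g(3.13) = -53.12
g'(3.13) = -23.95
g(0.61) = -6.29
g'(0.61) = -6.86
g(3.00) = -50.00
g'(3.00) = -24.00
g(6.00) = -95.00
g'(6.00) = 3.00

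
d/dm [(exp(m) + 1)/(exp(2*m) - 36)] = (-2*(exp(m) + 1)*exp(m) + exp(2*m) - 36)*exp(m)/(exp(2*m) - 36)^2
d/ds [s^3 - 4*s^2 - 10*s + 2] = 3*s^2 - 8*s - 10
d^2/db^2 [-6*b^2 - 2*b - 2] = -12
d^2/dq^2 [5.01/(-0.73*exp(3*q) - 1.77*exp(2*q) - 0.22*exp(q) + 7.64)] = (-5.01*(2.19*exp(2*q) + 3.54*exp(q) + 0.22)*(4.38*exp(2*q) + 7.08*exp(q) + 0.44)*exp(q) + (32.9157*exp(2*q) + 35.4708*exp(q) + 1.1022)*(0.73*exp(3*q) + 1.77*exp(2*q) + 0.22*exp(q) - 7.64))*exp(q)/(0.73*exp(3*q) + 1.77*exp(2*q) + 0.22*exp(q) - 7.64)^3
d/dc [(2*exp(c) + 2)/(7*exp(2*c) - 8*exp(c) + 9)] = (-14*exp(2*c) - 28*exp(c) + 34)*exp(c)/(49*exp(4*c) - 112*exp(3*c) + 190*exp(2*c) - 144*exp(c) + 81)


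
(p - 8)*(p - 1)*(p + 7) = p^3 - 2*p^2 - 55*p + 56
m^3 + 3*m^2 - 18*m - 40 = (m - 4)*(m + 2)*(m + 5)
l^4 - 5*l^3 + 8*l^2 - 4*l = l*(l - 2)^2*(l - 1)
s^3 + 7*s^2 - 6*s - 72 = (s - 3)*(s + 4)*(s + 6)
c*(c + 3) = c^2 + 3*c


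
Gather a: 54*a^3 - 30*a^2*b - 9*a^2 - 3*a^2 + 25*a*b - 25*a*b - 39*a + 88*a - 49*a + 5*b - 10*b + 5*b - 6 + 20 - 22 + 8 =54*a^3 + a^2*(-30*b - 12)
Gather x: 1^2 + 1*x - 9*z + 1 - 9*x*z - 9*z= x*(1 - 9*z) - 18*z + 2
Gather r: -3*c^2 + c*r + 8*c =-3*c^2 + c*r + 8*c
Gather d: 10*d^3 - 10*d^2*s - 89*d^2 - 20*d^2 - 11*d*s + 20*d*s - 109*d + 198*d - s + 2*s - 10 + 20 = 10*d^3 + d^2*(-10*s - 109) + d*(9*s + 89) + s + 10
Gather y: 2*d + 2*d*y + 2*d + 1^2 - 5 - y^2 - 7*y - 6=4*d - y^2 + y*(2*d - 7) - 10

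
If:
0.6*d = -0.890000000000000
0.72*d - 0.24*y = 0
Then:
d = -1.48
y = -4.45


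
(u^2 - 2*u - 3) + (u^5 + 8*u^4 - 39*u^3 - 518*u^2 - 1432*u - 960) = u^5 + 8*u^4 - 39*u^3 - 517*u^2 - 1434*u - 963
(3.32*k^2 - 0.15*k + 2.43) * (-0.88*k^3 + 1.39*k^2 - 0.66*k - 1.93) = -2.9216*k^5 + 4.7468*k^4 - 4.5381*k^3 - 2.9309*k^2 - 1.3143*k - 4.6899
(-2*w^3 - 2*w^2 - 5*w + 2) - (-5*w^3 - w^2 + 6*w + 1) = 3*w^3 - w^2 - 11*w + 1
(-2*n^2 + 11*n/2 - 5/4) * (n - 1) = -2*n^3 + 15*n^2/2 - 27*n/4 + 5/4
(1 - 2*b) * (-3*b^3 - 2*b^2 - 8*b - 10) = 6*b^4 + b^3 + 14*b^2 + 12*b - 10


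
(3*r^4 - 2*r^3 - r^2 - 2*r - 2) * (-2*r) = -6*r^5 + 4*r^4 + 2*r^3 + 4*r^2 + 4*r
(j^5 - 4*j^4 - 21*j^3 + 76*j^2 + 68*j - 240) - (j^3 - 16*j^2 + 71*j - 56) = j^5 - 4*j^4 - 22*j^3 + 92*j^2 - 3*j - 184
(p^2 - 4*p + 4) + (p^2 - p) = 2*p^2 - 5*p + 4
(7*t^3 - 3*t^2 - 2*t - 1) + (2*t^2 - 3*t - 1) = 7*t^3 - t^2 - 5*t - 2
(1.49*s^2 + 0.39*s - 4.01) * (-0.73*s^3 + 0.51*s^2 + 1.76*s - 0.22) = -1.0877*s^5 + 0.4752*s^4 + 5.7486*s^3 - 1.6865*s^2 - 7.1434*s + 0.8822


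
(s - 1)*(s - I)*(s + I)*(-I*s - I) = -I*s^4 + I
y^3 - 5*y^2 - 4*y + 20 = (y - 5)*(y - 2)*(y + 2)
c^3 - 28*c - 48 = (c - 6)*(c + 2)*(c + 4)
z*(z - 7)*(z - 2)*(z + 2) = z^4 - 7*z^3 - 4*z^2 + 28*z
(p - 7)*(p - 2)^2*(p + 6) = p^4 - 5*p^3 - 34*p^2 + 164*p - 168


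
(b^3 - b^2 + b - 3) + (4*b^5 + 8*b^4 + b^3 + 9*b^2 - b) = 4*b^5 + 8*b^4 + 2*b^3 + 8*b^2 - 3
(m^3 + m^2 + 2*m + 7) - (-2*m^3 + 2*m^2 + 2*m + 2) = 3*m^3 - m^2 + 5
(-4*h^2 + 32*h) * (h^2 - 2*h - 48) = -4*h^4 + 40*h^3 + 128*h^2 - 1536*h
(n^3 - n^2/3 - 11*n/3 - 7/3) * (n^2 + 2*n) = n^5 + 5*n^4/3 - 13*n^3/3 - 29*n^2/3 - 14*n/3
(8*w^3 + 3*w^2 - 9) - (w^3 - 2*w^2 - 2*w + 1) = 7*w^3 + 5*w^2 + 2*w - 10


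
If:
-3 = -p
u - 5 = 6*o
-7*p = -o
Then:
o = 21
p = 3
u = 131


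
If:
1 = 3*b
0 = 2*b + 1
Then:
No Solution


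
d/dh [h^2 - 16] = 2*h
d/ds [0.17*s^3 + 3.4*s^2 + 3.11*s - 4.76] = 0.51*s^2 + 6.8*s + 3.11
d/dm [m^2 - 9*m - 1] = 2*m - 9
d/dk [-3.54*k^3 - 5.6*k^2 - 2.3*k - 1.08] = -10.62*k^2 - 11.2*k - 2.3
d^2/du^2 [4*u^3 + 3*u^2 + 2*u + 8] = 24*u + 6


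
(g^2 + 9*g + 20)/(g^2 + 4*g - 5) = (g + 4)/(g - 1)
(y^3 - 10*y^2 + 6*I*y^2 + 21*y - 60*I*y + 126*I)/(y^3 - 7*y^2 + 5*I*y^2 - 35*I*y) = (y^2 + 3*y*(-1 + 2*I) - 18*I)/(y*(y + 5*I))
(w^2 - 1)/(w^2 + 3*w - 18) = (w^2 - 1)/(w^2 + 3*w - 18)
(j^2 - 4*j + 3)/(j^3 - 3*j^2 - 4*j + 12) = (j - 1)/(j^2 - 4)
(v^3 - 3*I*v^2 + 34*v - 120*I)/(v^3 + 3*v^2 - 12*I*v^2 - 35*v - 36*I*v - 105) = (v^2 + 2*I*v + 24)/(v^2 + v*(3 - 7*I) - 21*I)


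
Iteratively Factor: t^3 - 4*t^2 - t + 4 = (t - 4)*(t^2 - 1) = (t - 4)*(t + 1)*(t - 1)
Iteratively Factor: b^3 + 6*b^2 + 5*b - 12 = (b + 3)*(b^2 + 3*b - 4) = (b + 3)*(b + 4)*(b - 1)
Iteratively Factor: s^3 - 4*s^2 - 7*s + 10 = (s + 2)*(s^2 - 6*s + 5) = (s - 5)*(s + 2)*(s - 1)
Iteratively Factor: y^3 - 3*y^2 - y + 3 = (y + 1)*(y^2 - 4*y + 3) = (y - 1)*(y + 1)*(y - 3)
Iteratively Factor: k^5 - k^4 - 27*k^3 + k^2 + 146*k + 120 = (k - 3)*(k^4 + 2*k^3 - 21*k^2 - 62*k - 40) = (k - 3)*(k + 2)*(k^3 - 21*k - 20) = (k - 5)*(k - 3)*(k + 2)*(k^2 + 5*k + 4) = (k - 5)*(k - 3)*(k + 2)*(k + 4)*(k + 1)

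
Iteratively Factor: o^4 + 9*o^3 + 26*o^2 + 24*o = (o)*(o^3 + 9*o^2 + 26*o + 24) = o*(o + 3)*(o^2 + 6*o + 8) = o*(o + 2)*(o + 3)*(o + 4)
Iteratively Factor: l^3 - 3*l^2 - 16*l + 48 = (l - 3)*(l^2 - 16) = (l - 4)*(l - 3)*(l + 4)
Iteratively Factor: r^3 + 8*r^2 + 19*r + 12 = (r + 4)*(r^2 + 4*r + 3) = (r + 3)*(r + 4)*(r + 1)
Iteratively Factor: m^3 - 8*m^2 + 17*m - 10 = (m - 2)*(m^2 - 6*m + 5) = (m - 2)*(m - 1)*(m - 5)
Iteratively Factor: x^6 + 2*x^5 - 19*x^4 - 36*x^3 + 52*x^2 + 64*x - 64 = (x + 4)*(x^5 - 2*x^4 - 11*x^3 + 8*x^2 + 20*x - 16) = (x - 1)*(x + 4)*(x^4 - x^3 - 12*x^2 - 4*x + 16) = (x - 1)*(x + 2)*(x + 4)*(x^3 - 3*x^2 - 6*x + 8) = (x - 1)^2*(x + 2)*(x + 4)*(x^2 - 2*x - 8) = (x - 4)*(x - 1)^2*(x + 2)*(x + 4)*(x + 2)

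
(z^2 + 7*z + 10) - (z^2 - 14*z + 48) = 21*z - 38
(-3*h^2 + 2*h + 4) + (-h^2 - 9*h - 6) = -4*h^2 - 7*h - 2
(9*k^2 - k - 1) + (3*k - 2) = 9*k^2 + 2*k - 3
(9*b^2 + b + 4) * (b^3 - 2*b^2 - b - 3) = 9*b^5 - 17*b^4 - 7*b^3 - 36*b^2 - 7*b - 12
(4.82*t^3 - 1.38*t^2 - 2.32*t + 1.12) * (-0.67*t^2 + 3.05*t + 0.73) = -3.2294*t^5 + 15.6256*t^4 + 0.864000000000001*t^3 - 8.8338*t^2 + 1.7224*t + 0.8176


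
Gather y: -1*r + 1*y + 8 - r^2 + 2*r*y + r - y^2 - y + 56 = -r^2 + 2*r*y - y^2 + 64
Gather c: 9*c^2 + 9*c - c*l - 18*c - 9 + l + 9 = 9*c^2 + c*(-l - 9) + l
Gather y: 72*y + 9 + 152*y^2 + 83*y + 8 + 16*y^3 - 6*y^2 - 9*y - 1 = 16*y^3 + 146*y^2 + 146*y + 16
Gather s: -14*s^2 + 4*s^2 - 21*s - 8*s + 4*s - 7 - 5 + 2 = -10*s^2 - 25*s - 10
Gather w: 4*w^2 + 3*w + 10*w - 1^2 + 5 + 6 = 4*w^2 + 13*w + 10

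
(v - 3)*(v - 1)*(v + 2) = v^3 - 2*v^2 - 5*v + 6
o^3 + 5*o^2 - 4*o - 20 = (o - 2)*(o + 2)*(o + 5)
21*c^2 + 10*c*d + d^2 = (3*c + d)*(7*c + d)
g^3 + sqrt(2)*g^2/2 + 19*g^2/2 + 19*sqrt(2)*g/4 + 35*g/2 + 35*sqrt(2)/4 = (g + 5/2)*(g + 7)*(g + sqrt(2)/2)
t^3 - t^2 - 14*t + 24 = (t - 3)*(t - 2)*(t + 4)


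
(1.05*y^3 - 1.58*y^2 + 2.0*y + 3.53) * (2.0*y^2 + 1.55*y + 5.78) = 2.1*y^5 - 1.5325*y^4 + 7.62*y^3 + 1.0276*y^2 + 17.0315*y + 20.4034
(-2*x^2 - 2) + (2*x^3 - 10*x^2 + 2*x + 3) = 2*x^3 - 12*x^2 + 2*x + 1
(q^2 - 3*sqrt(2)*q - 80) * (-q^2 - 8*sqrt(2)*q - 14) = -q^4 - 5*sqrt(2)*q^3 + 114*q^2 + 682*sqrt(2)*q + 1120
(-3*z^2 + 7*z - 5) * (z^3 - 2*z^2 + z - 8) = -3*z^5 + 13*z^4 - 22*z^3 + 41*z^2 - 61*z + 40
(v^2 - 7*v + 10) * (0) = 0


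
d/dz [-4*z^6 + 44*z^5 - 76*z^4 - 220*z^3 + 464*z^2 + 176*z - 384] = -24*z^5 + 220*z^4 - 304*z^3 - 660*z^2 + 928*z + 176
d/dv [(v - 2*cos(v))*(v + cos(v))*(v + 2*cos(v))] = -v^2*sin(v) + 3*v^2 + 4*v*sin(2*v) + 2*v*cos(v) + 12*sin(v)*cos(v)^2 - 4*cos(v)^2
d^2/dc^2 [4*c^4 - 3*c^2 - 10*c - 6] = 48*c^2 - 6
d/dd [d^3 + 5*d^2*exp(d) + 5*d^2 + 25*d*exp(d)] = 5*d^2*exp(d) + 3*d^2 + 35*d*exp(d) + 10*d + 25*exp(d)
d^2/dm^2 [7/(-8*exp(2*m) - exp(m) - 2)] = 7*(-2*(16*exp(m) + 1)^2*exp(m) + (32*exp(m) + 1)*(8*exp(2*m) + exp(m) + 2))*exp(m)/(8*exp(2*m) + exp(m) + 2)^3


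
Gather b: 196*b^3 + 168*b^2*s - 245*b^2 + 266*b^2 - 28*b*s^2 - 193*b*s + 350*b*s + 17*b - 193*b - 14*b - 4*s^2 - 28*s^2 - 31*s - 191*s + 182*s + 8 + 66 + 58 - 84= 196*b^3 + b^2*(168*s + 21) + b*(-28*s^2 + 157*s - 190) - 32*s^2 - 40*s + 48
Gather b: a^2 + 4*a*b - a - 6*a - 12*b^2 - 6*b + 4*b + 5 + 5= a^2 - 7*a - 12*b^2 + b*(4*a - 2) + 10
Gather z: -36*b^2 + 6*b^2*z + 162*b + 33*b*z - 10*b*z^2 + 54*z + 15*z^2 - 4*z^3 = -36*b^2 + 162*b - 4*z^3 + z^2*(15 - 10*b) + z*(6*b^2 + 33*b + 54)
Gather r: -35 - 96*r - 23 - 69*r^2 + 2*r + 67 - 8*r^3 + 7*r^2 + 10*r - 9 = -8*r^3 - 62*r^2 - 84*r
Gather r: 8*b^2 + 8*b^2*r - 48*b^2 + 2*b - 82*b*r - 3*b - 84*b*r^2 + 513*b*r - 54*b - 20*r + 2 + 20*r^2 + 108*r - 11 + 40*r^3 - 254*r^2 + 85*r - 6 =-40*b^2 - 55*b + 40*r^3 + r^2*(-84*b - 234) + r*(8*b^2 + 431*b + 173) - 15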